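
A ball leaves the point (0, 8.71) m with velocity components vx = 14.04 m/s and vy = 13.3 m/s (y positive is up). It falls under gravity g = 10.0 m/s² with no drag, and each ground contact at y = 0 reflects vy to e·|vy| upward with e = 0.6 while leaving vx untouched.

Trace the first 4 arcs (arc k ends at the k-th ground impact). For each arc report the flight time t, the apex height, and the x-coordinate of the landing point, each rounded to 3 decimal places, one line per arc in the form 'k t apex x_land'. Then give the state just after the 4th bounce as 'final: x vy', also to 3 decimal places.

Arc 1: start y=8.710, vy=13.300 → t=3.204, apex=17.555, x_land=44.981, impact vy=-18.737
  bounce: vy ← 0.6·18.737 = 11.242
Arc 2: start y=0.000, vy=11.242 → t=2.248, apex=6.320, x_land=76.549, impact vy=-11.242
  bounce: vy ← 0.6·11.242 = 6.745
Arc 3: start y=0.000, vy=6.745 → t=1.349, apex=2.275, x_land=95.491, impact vy=-6.745
  bounce: vy ← 0.6·6.745 = 4.047
Arc 4: start y=0.000, vy=4.047 → t=0.809, apex=0.819, x_land=106.855, impact vy=-4.047
  bounce: vy ← 0.6·4.047 = 2.428

1 3.204 17.555 44.981
2 2.248 6.320 76.549
3 1.349 2.275 95.491
4 0.809 0.819 106.855
final: 106.855 2.428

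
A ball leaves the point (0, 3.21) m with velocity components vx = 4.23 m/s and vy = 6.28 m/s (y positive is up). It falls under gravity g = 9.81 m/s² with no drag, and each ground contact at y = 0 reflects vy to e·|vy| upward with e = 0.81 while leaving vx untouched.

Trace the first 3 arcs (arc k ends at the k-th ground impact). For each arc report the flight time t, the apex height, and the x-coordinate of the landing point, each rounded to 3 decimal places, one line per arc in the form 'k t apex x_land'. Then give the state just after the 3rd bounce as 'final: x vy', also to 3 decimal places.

1 1.672 5.220 7.072
2 1.671 3.425 14.141
3 1.354 2.247 19.867
final: 19.867 5.378

Arc 1: start y=3.210, vy=6.280 → t=1.672, apex=5.220, x_land=7.072, impact vy=-10.120
  bounce: vy ← 0.81·10.120 = 8.197
Arc 2: start y=0.000, vy=8.197 → t=1.671, apex=3.425, x_land=14.141, impact vy=-8.197
  bounce: vy ← 0.81·8.197 = 6.640
Arc 3: start y=0.000, vy=6.640 → t=1.354, apex=2.247, x_land=19.867, impact vy=-6.640
  bounce: vy ← 0.81·6.640 = 5.378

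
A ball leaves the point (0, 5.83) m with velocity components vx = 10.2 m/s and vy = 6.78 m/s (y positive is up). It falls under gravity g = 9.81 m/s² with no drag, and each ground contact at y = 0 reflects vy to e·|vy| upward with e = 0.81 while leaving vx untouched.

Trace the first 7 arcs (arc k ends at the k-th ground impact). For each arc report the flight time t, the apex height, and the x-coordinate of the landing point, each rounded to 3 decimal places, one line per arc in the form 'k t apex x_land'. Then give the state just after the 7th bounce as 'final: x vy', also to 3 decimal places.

Arc 1: start y=5.830, vy=6.780 → t=1.982, apex=8.173, x_land=20.216, impact vy=-12.663
  bounce: vy ← 0.81·12.663 = 10.257
Arc 2: start y=0.000, vy=10.257 → t=2.091, apex=5.362, x_land=41.546, impact vy=-10.257
  bounce: vy ← 0.81·10.257 = 8.308
Arc 3: start y=0.000, vy=8.308 → t=1.694, apex=3.518, x_land=58.823, impact vy=-8.308
  bounce: vy ← 0.81·8.308 = 6.730
Arc 4: start y=0.000, vy=6.730 → t=1.372, apex=2.308, x_land=72.817, impact vy=-6.730
  bounce: vy ← 0.81·6.730 = 5.451
Arc 5: start y=0.000, vy=5.451 → t=1.111, apex=1.514, x_land=84.153, impact vy=-5.451
  bounce: vy ← 0.81·5.451 = 4.415
Arc 6: start y=0.000, vy=4.415 → t=0.900, apex=0.994, x_land=93.334, impact vy=-4.415
  bounce: vy ← 0.81·4.415 = 3.576
Arc 7: start y=0.000, vy=3.576 → t=0.729, apex=0.652, x_land=100.772, impact vy=-3.576
  bounce: vy ← 0.81·3.576 = 2.897

1 1.982 8.173 20.216
2 2.091 5.362 41.546
3 1.694 3.518 58.823
4 1.372 2.308 72.817
5 1.111 1.514 84.153
6 0.900 0.994 93.334
7 0.729 0.652 100.772
final: 100.772 2.897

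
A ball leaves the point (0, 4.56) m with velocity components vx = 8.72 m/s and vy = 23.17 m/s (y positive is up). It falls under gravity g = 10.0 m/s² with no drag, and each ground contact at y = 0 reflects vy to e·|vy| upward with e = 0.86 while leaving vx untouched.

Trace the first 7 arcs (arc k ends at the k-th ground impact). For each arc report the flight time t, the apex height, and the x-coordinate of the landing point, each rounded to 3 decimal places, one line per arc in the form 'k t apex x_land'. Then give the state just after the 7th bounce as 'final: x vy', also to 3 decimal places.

Arc 1: start y=4.560, vy=23.170 → t=4.823, apex=31.402, x_land=42.057, impact vy=-25.061
  bounce: vy ← 0.86·25.061 = 21.552
Arc 2: start y=0.000, vy=21.552 → t=4.310, apex=23.225, x_land=79.645, impact vy=-21.552
  bounce: vy ← 0.86·21.552 = 18.535
Arc 3: start y=0.000, vy=18.535 → t=3.707, apex=17.177, x_land=111.970, impact vy=-18.535
  bounce: vy ← 0.86·18.535 = 15.940
Arc 4: start y=0.000, vy=15.940 → t=3.188, apex=12.704, x_land=139.769, impact vy=-15.940
  bounce: vy ← 0.86·15.940 = 13.709
Arc 5: start y=0.000, vy=13.709 → t=2.742, apex=9.396, x_land=163.677, impact vy=-13.709
  bounce: vy ← 0.86·13.709 = 11.789
Arc 6: start y=0.000, vy=11.789 → t=2.358, apex=6.949, x_land=184.238, impact vy=-11.789
  bounce: vy ← 0.86·11.789 = 10.139
Arc 7: start y=0.000, vy=10.139 → t=2.028, apex=5.140, x_land=201.920, impact vy=-10.139
  bounce: vy ← 0.86·10.139 = 8.719

1 4.823 31.402 42.057
2 4.310 23.225 79.645
3 3.707 17.177 111.970
4 3.188 12.704 139.769
5 2.742 9.396 163.677
6 2.358 6.949 184.238
7 2.028 5.140 201.920
final: 201.920 8.719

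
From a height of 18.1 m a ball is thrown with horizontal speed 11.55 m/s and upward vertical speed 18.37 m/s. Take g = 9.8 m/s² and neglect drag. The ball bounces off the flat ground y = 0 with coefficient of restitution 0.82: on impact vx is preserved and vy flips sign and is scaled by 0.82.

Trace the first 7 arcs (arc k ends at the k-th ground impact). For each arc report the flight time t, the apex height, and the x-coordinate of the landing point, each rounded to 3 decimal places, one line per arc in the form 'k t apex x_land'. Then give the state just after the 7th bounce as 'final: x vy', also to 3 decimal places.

Arc 1: start y=18.100, vy=18.370 → t=4.559, apex=35.317, x_land=52.659, impact vy=-26.310
  bounce: vy ← 0.82·26.310 = 21.574
Arc 2: start y=0.000, vy=21.574 → t=4.403, apex=23.747, x_land=103.512, impact vy=-21.574
  bounce: vy ← 0.82·21.574 = 17.691
Arc 3: start y=0.000, vy=17.691 → t=3.610, apex=15.968, x_land=145.212, impact vy=-17.691
  bounce: vy ← 0.82·17.691 = 14.507
Arc 4: start y=0.000, vy=14.507 → t=2.961, apex=10.737, x_land=179.406, impact vy=-14.507
  bounce: vy ← 0.82·14.507 = 11.895
Arc 5: start y=0.000, vy=11.895 → t=2.428, apex=7.219, x_land=207.445, impact vy=-11.895
  bounce: vy ← 0.82·11.895 = 9.754
Arc 6: start y=0.000, vy=9.754 → t=1.991, apex=4.854, x_land=230.437, impact vy=-9.754
  bounce: vy ← 0.82·9.754 = 7.998
Arc 7: start y=0.000, vy=7.998 → t=1.632, apex=3.264, x_land=249.290, impact vy=-7.998
  bounce: vy ← 0.82·7.998 = 6.559

1 4.559 35.317 52.659
2 4.403 23.747 103.512
3 3.610 15.968 145.212
4 2.961 10.737 179.406
5 2.428 7.219 207.445
6 1.991 4.854 230.437
7 1.632 3.264 249.290
final: 249.290 6.559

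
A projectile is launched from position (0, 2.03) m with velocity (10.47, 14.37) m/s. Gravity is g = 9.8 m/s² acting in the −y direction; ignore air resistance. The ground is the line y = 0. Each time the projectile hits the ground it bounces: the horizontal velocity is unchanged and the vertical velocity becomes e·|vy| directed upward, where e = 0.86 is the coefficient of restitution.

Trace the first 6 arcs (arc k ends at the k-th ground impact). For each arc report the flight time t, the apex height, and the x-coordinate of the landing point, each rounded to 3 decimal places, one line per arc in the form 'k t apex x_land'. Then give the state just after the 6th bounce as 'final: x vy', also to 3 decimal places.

1 3.068 12.566 32.119
2 2.754 9.293 60.957
3 2.369 6.873 85.758
4 2.037 5.084 107.087
5 1.752 3.760 125.429
6 1.507 2.781 141.204
final: 141.204 6.349

Arc 1: start y=2.030, vy=14.370 → t=3.068, apex=12.566, x_land=32.119, impact vy=-15.693
  bounce: vy ← 0.86·15.693 = 13.496
Arc 2: start y=0.000, vy=13.496 → t=2.754, apex=9.293, x_land=60.957, impact vy=-13.496
  bounce: vy ← 0.86·13.496 = 11.607
Arc 3: start y=0.000, vy=11.607 → t=2.369, apex=6.873, x_land=85.758, impact vy=-11.607
  bounce: vy ← 0.86·11.607 = 9.982
Arc 4: start y=0.000, vy=9.982 → t=2.037, apex=5.084, x_land=107.087, impact vy=-9.982
  bounce: vy ← 0.86·9.982 = 8.584
Arc 5: start y=0.000, vy=8.584 → t=1.752, apex=3.760, x_land=125.429, impact vy=-8.584
  bounce: vy ← 0.86·8.584 = 7.383
Arc 6: start y=0.000, vy=7.383 → t=1.507, apex=2.781, x_land=141.204, impact vy=-7.383
  bounce: vy ← 0.86·7.383 = 6.349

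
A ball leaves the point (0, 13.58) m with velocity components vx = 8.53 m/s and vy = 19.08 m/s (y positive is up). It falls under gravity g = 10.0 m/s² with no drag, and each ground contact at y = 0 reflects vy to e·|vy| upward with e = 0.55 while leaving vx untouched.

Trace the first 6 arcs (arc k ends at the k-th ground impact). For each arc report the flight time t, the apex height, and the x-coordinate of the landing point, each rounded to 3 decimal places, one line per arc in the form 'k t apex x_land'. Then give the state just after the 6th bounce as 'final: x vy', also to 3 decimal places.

Arc 1: start y=13.580, vy=19.080 → t=4.429, apex=31.782, x_land=37.781, impact vy=-25.212
  bounce: vy ← 0.55·25.212 = 13.867
Arc 2: start y=0.000, vy=13.867 → t=2.773, apex=9.614, x_land=61.438, impact vy=-13.867
  bounce: vy ← 0.55·13.867 = 7.627
Arc 3: start y=0.000, vy=7.627 → t=1.525, apex=2.908, x_land=74.449, impact vy=-7.627
  bounce: vy ← 0.55·7.627 = 4.195
Arc 4: start y=0.000, vy=4.195 → t=0.839, apex=0.880, x_land=81.605, impact vy=-4.195
  bounce: vy ← 0.55·4.195 = 2.307
Arc 5: start y=0.000, vy=2.307 → t=0.461, apex=0.266, x_land=85.541, impact vy=-2.307
  bounce: vy ← 0.55·2.307 = 1.269
Arc 6: start y=0.000, vy=1.269 → t=0.254, apex=0.081, x_land=87.705, impact vy=-1.269
  bounce: vy ← 0.55·1.269 = 0.698

1 4.429 31.782 37.781
2 2.773 9.614 61.438
3 1.525 2.908 74.449
4 0.839 0.880 81.605
5 0.461 0.266 85.541
6 0.254 0.081 87.705
final: 87.705 0.698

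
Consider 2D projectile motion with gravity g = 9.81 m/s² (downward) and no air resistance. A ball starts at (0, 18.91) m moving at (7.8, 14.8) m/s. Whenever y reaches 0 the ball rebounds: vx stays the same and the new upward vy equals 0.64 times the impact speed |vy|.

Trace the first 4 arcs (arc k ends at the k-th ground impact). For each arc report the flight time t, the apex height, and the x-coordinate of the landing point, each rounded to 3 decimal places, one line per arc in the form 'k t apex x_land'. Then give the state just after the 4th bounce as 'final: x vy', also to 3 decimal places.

Arc 1: start y=18.910, vy=14.800 → t=3.985, apex=30.074, x_land=31.082, impact vy=-24.291
  bounce: vy ← 0.64·24.291 = 15.546
Arc 2: start y=0.000, vy=15.546 → t=3.169, apex=12.318, x_land=55.803, impact vy=-15.546
  bounce: vy ← 0.64·15.546 = 9.950
Arc 3: start y=0.000, vy=9.950 → t=2.028, apex=5.046, x_land=71.625, impact vy=-9.950
  bounce: vy ← 0.64·9.950 = 6.368
Arc 4: start y=0.000, vy=6.368 → t=1.298, apex=2.067, x_land=81.752, impact vy=-6.368
  bounce: vy ← 0.64·6.368 = 4.075

1 3.985 30.074 31.082
2 3.169 12.318 55.803
3 2.028 5.046 71.625
4 1.298 2.067 81.752
final: 81.752 4.075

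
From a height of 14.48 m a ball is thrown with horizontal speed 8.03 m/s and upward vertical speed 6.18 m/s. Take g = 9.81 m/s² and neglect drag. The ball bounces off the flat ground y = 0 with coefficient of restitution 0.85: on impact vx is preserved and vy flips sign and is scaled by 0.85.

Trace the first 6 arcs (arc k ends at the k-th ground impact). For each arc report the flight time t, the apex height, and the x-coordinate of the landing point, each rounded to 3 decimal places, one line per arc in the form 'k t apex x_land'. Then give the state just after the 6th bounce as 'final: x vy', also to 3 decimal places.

Arc 1: start y=14.480, vy=6.180 → t=2.460, apex=16.427, x_land=19.754, impact vy=-17.952
  bounce: vy ← 0.85·17.952 = 15.260
Arc 2: start y=0.000, vy=15.260 → t=3.111, apex=11.868, x_land=44.735, impact vy=-15.260
  bounce: vy ← 0.85·15.260 = 12.971
Arc 3: start y=0.000, vy=12.971 → t=2.644, apex=8.575, x_land=65.969, impact vy=-12.971
  bounce: vy ← 0.85·12.971 = 11.025
Arc 4: start y=0.000, vy=11.025 → t=2.248, apex=6.195, x_land=84.019, impact vy=-11.025
  bounce: vy ← 0.85·11.025 = 9.371
Arc 5: start y=0.000, vy=9.371 → t=1.911, apex=4.476, x_land=99.360, impact vy=-9.371
  bounce: vy ← 0.85·9.371 = 7.966
Arc 6: start y=0.000, vy=7.966 → t=1.624, apex=3.234, x_land=112.401, impact vy=-7.966
  bounce: vy ← 0.85·7.966 = 6.771

1 2.460 16.427 19.754
2 3.111 11.868 44.735
3 2.644 8.575 65.969
4 2.248 6.195 84.019
5 1.911 4.476 99.360
6 1.624 3.234 112.401
final: 112.401 6.771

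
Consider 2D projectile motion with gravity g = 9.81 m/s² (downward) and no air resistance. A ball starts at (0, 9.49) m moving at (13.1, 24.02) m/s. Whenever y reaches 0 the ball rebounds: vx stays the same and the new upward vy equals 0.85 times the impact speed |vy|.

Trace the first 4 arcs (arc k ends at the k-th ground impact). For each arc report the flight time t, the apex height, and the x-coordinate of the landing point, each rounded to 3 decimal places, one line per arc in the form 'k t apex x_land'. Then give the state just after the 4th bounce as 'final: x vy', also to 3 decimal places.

1 5.265 38.897 68.966
2 4.787 28.103 131.679
3 4.069 20.304 184.985
4 3.459 14.670 230.295
final: 230.295 14.421

Arc 1: start y=9.490, vy=24.020 → t=5.265, apex=38.897, x_land=68.966, impact vy=-27.625
  bounce: vy ← 0.85·27.625 = 23.481
Arc 2: start y=0.000, vy=23.481 → t=4.787, apex=28.103, x_land=131.679, impact vy=-23.481
  bounce: vy ← 0.85·23.481 = 19.959
Arc 3: start y=0.000, vy=19.959 → t=4.069, apex=20.304, x_land=184.985, impact vy=-19.959
  bounce: vy ← 0.85·19.959 = 16.965
Arc 4: start y=0.000, vy=16.965 → t=3.459, apex=14.670, x_land=230.295, impact vy=-16.965
  bounce: vy ← 0.85·16.965 = 14.421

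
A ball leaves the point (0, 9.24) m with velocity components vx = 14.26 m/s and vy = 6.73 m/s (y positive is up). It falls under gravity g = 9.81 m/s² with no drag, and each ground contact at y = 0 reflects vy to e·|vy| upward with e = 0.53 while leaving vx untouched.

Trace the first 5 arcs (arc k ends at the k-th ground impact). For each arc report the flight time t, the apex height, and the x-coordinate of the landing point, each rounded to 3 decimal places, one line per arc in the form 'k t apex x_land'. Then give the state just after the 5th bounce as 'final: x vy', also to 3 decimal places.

1 2.220 11.549 31.664
2 1.626 3.244 54.857
3 0.862 0.911 67.150
4 0.457 0.256 73.665
5 0.242 0.072 77.118
final: 77.118 0.629

Arc 1: start y=9.240, vy=6.730 → t=2.220, apex=11.549, x_land=31.664, impact vy=-15.053
  bounce: vy ← 0.53·15.053 = 7.978
Arc 2: start y=0.000, vy=7.978 → t=1.626, apex=3.244, x_land=54.857, impact vy=-7.978
  bounce: vy ← 0.53·7.978 = 4.228
Arc 3: start y=0.000, vy=4.228 → t=0.862, apex=0.911, x_land=67.150, impact vy=-4.228
  bounce: vy ← 0.53·4.228 = 2.241
Arc 4: start y=0.000, vy=2.241 → t=0.457, apex=0.256, x_land=73.665, impact vy=-2.241
  bounce: vy ← 0.53·2.241 = 1.188
Arc 5: start y=0.000, vy=1.188 → t=0.242, apex=0.072, x_land=77.118, impact vy=-1.188
  bounce: vy ← 0.53·1.188 = 0.629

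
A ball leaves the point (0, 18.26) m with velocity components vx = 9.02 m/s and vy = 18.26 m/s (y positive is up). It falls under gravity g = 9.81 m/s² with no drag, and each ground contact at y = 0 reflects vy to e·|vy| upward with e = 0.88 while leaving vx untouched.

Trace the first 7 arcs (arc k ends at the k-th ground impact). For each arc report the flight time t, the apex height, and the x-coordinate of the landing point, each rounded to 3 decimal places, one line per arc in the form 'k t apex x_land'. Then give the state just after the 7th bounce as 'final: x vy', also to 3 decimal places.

Arc 1: start y=18.260, vy=18.260 → t=4.542, apex=35.254, x_land=40.972, impact vy=-26.300
  bounce: vy ← 0.88·26.300 = 23.144
Arc 2: start y=0.000, vy=23.144 → t=4.718, apex=27.301, x_land=83.532, impact vy=-23.144
  bounce: vy ← 0.88·23.144 = 20.367
Arc 3: start y=0.000, vy=20.367 → t=4.152, apex=21.142, x_land=120.985, impact vy=-20.367
  bounce: vy ← 0.88·20.367 = 17.923
Arc 4: start y=0.000, vy=17.923 → t=3.654, apex=16.372, x_land=153.944, impact vy=-17.923
  bounce: vy ← 0.88·17.923 = 15.772
Arc 5: start y=0.000, vy=15.772 → t=3.215, apex=12.679, x_land=182.948, impact vy=-15.772
  bounce: vy ← 0.88·15.772 = 13.879
Arc 6: start y=0.000, vy=13.879 → t=2.830, apex=9.818, x_land=208.471, impact vy=-13.879
  bounce: vy ← 0.88·13.879 = 12.214
Arc 7: start y=0.000, vy=12.214 → t=2.490, apex=7.603, x_land=230.931, impact vy=-12.214
  bounce: vy ← 0.88·12.214 = 10.748

1 4.542 35.254 40.972
2 4.718 27.301 83.532
3 4.152 21.142 120.985
4 3.654 16.372 153.944
5 3.215 12.679 182.948
6 2.830 9.818 208.471
7 2.490 7.603 230.931
final: 230.931 10.748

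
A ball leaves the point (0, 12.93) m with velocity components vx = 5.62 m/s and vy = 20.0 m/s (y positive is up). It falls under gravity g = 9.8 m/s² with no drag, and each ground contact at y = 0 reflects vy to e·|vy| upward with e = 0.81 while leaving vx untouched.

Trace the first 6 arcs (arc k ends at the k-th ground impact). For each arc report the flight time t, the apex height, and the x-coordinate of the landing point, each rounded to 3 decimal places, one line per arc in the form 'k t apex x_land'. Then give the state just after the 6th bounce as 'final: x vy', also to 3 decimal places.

Arc 1: start y=12.930, vy=20.000 → t=4.649, apex=33.338, x_land=26.129, impact vy=-25.562
  bounce: vy ← 0.81·25.562 = 20.705
Arc 2: start y=0.000, vy=20.705 → t=4.226, apex=21.873, x_land=49.876, impact vy=-20.705
  bounce: vy ← 0.81·20.705 = 16.771
Arc 3: start y=0.000, vy=16.771 → t=3.423, apex=14.351, x_land=69.112, impact vy=-16.771
  bounce: vy ← 0.81·16.771 = 13.585
Arc 4: start y=0.000, vy=13.585 → t=2.772, apex=9.416, x_land=84.693, impact vy=-13.585
  bounce: vy ← 0.81·13.585 = 11.004
Arc 5: start y=0.000, vy=11.004 → t=2.246, apex=6.178, x_land=97.314, impact vy=-11.004
  bounce: vy ← 0.81·11.004 = 8.913
Arc 6: start y=0.000, vy=8.913 → t=1.819, apex=4.053, x_land=107.536, impact vy=-8.913
  bounce: vy ← 0.81·8.913 = 7.220

1 4.649 33.338 26.129
2 4.226 21.873 49.876
3 3.423 14.351 69.112
4 2.772 9.416 84.693
5 2.246 6.178 97.314
6 1.819 4.053 107.536
final: 107.536 7.220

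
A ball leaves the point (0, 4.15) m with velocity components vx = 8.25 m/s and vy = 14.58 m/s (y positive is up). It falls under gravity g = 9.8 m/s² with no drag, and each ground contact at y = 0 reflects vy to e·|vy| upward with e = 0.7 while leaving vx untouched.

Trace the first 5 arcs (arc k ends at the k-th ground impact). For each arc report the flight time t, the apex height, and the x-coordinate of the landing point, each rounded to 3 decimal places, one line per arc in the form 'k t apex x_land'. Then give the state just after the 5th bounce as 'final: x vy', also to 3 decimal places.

1 3.237 14.996 26.706
2 2.449 7.348 46.912
3 1.714 3.600 61.056
4 1.200 1.764 70.956
5 0.840 0.864 77.887
final: 77.887 2.881

Arc 1: start y=4.150, vy=14.580 → t=3.237, apex=14.996, x_land=26.706, impact vy=-17.144
  bounce: vy ← 0.7·17.144 = 12.001
Arc 2: start y=0.000, vy=12.001 → t=2.449, apex=7.348, x_land=46.912, impact vy=-12.001
  bounce: vy ← 0.7·12.001 = 8.401
Arc 3: start y=0.000, vy=8.401 → t=1.714, apex=3.600, x_land=61.056, impact vy=-8.401
  bounce: vy ← 0.7·8.401 = 5.880
Arc 4: start y=0.000, vy=5.880 → t=1.200, apex=1.764, x_land=70.956, impact vy=-5.880
  bounce: vy ← 0.7·5.880 = 4.116
Arc 5: start y=0.000, vy=4.116 → t=0.840, apex=0.864, x_land=77.887, impact vy=-4.116
  bounce: vy ← 0.7·4.116 = 2.881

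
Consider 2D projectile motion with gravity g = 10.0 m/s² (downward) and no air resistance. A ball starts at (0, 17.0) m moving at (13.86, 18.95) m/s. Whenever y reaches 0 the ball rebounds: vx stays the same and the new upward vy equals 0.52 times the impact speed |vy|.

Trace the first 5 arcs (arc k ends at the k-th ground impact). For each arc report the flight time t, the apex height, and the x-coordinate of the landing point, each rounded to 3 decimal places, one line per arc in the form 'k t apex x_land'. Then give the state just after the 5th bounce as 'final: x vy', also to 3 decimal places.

Arc 1: start y=17.000, vy=18.950 → t=4.539, apex=34.955, x_land=62.911, impact vy=-26.441
  bounce: vy ← 0.52·26.441 = 13.749
Arc 2: start y=0.000, vy=13.749 → t=2.750, apex=9.452, x_land=101.024, impact vy=-13.749
  bounce: vy ← 0.52·13.749 = 7.150
Arc 3: start y=0.000, vy=7.150 → t=1.430, apex=2.556, x_land=120.842, impact vy=-7.150
  bounce: vy ← 0.52·7.150 = 3.718
Arc 4: start y=0.000, vy=3.718 → t=0.744, apex=0.691, x_land=131.148, impact vy=-3.718
  bounce: vy ← 0.52·3.718 = 1.933
Arc 5: start y=0.000, vy=1.933 → t=0.387, apex=0.187, x_land=136.507, impact vy=-1.933
  bounce: vy ← 0.52·1.933 = 1.005

1 4.539 34.955 62.911
2 2.750 9.452 101.024
3 1.430 2.556 120.842
4 0.744 0.691 131.148
5 0.387 0.187 136.507
final: 136.507 1.005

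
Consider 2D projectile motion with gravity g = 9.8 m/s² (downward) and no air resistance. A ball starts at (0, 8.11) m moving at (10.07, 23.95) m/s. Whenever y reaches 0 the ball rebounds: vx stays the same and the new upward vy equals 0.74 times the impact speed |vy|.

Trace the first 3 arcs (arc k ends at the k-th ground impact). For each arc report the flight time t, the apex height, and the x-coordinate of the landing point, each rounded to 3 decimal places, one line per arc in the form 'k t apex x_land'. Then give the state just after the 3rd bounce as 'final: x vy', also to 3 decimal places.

Arc 1: start y=8.110, vy=23.950 → t=5.206, apex=37.375, x_land=52.421, impact vy=-27.066
  bounce: vy ← 0.74·27.066 = 20.029
Arc 2: start y=0.000, vy=20.029 → t=4.087, apex=20.467, x_land=93.582, impact vy=-20.029
  bounce: vy ← 0.74·20.029 = 14.821
Arc 3: start y=0.000, vy=14.821 → t=3.025, apex=11.208, x_land=124.042, impact vy=-14.821
  bounce: vy ← 0.74·14.821 = 10.968

1 5.206 37.375 52.421
2 4.087 20.467 93.582
3 3.025 11.208 124.042
final: 124.042 10.968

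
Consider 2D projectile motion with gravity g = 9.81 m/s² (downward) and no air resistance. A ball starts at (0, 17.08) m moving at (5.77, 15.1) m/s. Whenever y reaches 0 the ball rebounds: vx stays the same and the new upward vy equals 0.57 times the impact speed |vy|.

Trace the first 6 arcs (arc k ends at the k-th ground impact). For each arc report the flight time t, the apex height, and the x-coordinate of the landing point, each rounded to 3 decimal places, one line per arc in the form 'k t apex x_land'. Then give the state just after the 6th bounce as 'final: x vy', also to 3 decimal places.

Arc 1: start y=17.080, vy=15.100 → t=3.958, apex=28.701, x_land=22.839, impact vy=-23.730
  bounce: vy ← 0.57·23.730 = 13.526
Arc 2: start y=0.000, vy=13.526 → t=2.758, apex=9.325, x_land=38.750, impact vy=-13.526
  bounce: vy ← 0.57·13.526 = 7.710
Arc 3: start y=0.000, vy=7.710 → t=1.572, apex=3.030, x_land=47.820, impact vy=-7.710
  bounce: vy ← 0.57·7.710 = 4.395
Arc 4: start y=0.000, vy=4.395 → t=0.896, apex=0.984, x_land=52.990, impact vy=-4.395
  bounce: vy ← 0.57·4.395 = 2.505
Arc 5: start y=0.000, vy=2.505 → t=0.511, apex=0.320, x_land=55.936, impact vy=-2.505
  bounce: vy ← 0.57·2.505 = 1.428
Arc 6: start y=0.000, vy=1.428 → t=0.291, apex=0.104, x_land=57.616, impact vy=-1.428
  bounce: vy ← 0.57·1.428 = 0.814

1 3.958 28.701 22.839
2 2.758 9.325 38.750
3 1.572 3.030 47.820
4 0.896 0.984 52.990
5 0.511 0.320 55.936
6 0.291 0.104 57.616
final: 57.616 0.814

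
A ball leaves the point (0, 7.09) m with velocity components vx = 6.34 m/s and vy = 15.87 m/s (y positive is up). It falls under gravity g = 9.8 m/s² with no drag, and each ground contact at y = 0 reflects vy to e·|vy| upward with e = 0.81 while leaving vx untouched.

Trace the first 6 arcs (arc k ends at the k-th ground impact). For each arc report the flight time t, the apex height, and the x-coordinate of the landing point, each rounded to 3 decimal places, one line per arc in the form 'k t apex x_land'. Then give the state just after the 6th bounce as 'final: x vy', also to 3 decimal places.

1 3.637 19.940 23.056
2 3.268 13.083 43.775
3 2.647 8.583 60.558
4 2.144 5.632 74.151
5 1.737 3.695 85.162
6 1.407 2.424 94.081
final: 94.081 5.583

Arc 1: start y=7.090, vy=15.870 → t=3.637, apex=19.940, x_land=23.056, impact vy=-19.769
  bounce: vy ← 0.81·19.769 = 16.013
Arc 2: start y=0.000, vy=16.013 → t=3.268, apex=13.083, x_land=43.775, impact vy=-16.013
  bounce: vy ← 0.81·16.013 = 12.971
Arc 3: start y=0.000, vy=12.971 → t=2.647, apex=8.583, x_land=60.558, impact vy=-12.971
  bounce: vy ← 0.81·12.971 = 10.506
Arc 4: start y=0.000, vy=10.506 → t=2.144, apex=5.632, x_land=74.151, impact vy=-10.506
  bounce: vy ← 0.81·10.506 = 8.510
Arc 5: start y=0.000, vy=8.510 → t=1.737, apex=3.695, x_land=85.162, impact vy=-8.510
  bounce: vy ← 0.81·8.510 = 6.893
Arc 6: start y=0.000, vy=6.893 → t=1.407, apex=2.424, x_land=94.081, impact vy=-6.893
  bounce: vy ← 0.81·6.893 = 5.583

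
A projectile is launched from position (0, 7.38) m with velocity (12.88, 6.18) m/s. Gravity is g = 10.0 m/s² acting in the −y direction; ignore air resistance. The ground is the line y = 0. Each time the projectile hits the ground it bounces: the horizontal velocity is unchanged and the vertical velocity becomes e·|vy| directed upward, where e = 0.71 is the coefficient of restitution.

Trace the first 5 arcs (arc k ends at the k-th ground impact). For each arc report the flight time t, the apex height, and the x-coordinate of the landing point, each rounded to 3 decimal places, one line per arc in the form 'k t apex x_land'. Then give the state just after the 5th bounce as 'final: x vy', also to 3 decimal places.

Arc 1: start y=7.380, vy=6.180 → t=1.981, apex=9.290, x_land=25.516, impact vy=-13.631
  bounce: vy ← 0.71·13.631 = 9.678
Arc 2: start y=0.000, vy=9.678 → t=1.936, apex=4.683, x_land=50.446, impact vy=-9.678
  bounce: vy ← 0.71·9.678 = 6.871
Arc 3: start y=0.000, vy=6.871 → t=1.374, apex=2.361, x_land=68.146, impact vy=-6.871
  bounce: vy ← 0.71·6.871 = 4.879
Arc 4: start y=0.000, vy=4.879 → t=0.976, apex=1.190, x_land=80.713, impact vy=-4.879
  bounce: vy ← 0.71·4.879 = 3.464
Arc 5: start y=0.000, vy=3.464 → t=0.693, apex=0.600, x_land=89.636, impact vy=-3.464
  bounce: vy ← 0.71·3.464 = 2.459

1 1.981 9.290 25.516
2 1.936 4.683 50.446
3 1.374 2.361 68.146
4 0.976 1.190 80.713
5 0.693 0.600 89.636
final: 89.636 2.459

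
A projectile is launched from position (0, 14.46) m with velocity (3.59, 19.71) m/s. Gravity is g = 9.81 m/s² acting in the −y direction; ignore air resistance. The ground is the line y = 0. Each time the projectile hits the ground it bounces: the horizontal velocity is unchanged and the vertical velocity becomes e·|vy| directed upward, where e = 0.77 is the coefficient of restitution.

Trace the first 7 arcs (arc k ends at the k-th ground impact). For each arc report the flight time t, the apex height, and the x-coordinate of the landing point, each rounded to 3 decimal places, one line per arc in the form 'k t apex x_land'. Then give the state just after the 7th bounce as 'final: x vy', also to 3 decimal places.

Arc 1: start y=14.460, vy=19.710 → t=4.652, apex=34.260, x_land=16.701, impact vy=-25.927
  bounce: vy ← 0.77·25.927 = 19.963
Arc 2: start y=0.000, vy=19.963 → t=4.070, apex=20.313, x_land=31.312, impact vy=-19.963
  bounce: vy ← 0.77·19.963 = 15.372
Arc 3: start y=0.000, vy=15.372 → t=3.134, apex=12.044, x_land=42.563, impact vy=-15.372
  bounce: vy ← 0.77·15.372 = 11.836
Arc 4: start y=0.000, vy=11.836 → t=2.413, apex=7.141, x_land=51.226, impact vy=-11.836
  bounce: vy ← 0.77·11.836 = 9.114
Arc 5: start y=0.000, vy=9.114 → t=1.858, apex=4.234, x_land=57.897, impact vy=-9.114
  bounce: vy ← 0.77·9.114 = 7.018
Arc 6: start y=0.000, vy=7.018 → t=1.431, apex=2.510, x_land=63.033, impact vy=-7.018
  bounce: vy ← 0.77·7.018 = 5.404
Arc 7: start y=0.000, vy=5.404 → t=1.102, apex=1.488, x_land=66.988, impact vy=-5.404
  bounce: vy ← 0.77·5.404 = 4.161

1 4.652 34.260 16.701
2 4.070 20.313 31.312
3 3.134 12.044 42.563
4 2.413 7.141 51.226
5 1.858 4.234 57.897
6 1.431 2.510 63.033
7 1.102 1.488 66.988
final: 66.988 4.161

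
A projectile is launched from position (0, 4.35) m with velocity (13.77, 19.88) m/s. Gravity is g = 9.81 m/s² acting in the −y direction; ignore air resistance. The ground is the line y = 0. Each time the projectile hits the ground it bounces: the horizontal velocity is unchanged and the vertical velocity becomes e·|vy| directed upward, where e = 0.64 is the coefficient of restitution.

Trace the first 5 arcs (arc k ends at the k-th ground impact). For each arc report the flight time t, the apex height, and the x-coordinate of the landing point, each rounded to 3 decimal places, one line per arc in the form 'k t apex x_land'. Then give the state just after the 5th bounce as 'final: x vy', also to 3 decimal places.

1 4.261 24.493 58.676
2 2.860 10.033 98.062
3 1.831 4.109 123.270
4 1.172 1.683 139.403
5 0.750 0.689 149.728
final: 149.728 2.354

Arc 1: start y=4.350, vy=19.880 → t=4.261, apex=24.493, x_land=58.676, impact vy=-21.922
  bounce: vy ← 0.64·21.922 = 14.030
Arc 2: start y=0.000, vy=14.030 → t=2.860, apex=10.033, x_land=98.062, impact vy=-14.030
  bounce: vy ← 0.64·14.030 = 8.979
Arc 3: start y=0.000, vy=8.979 → t=1.831, apex=4.109, x_land=123.270, impact vy=-8.979
  bounce: vy ← 0.64·8.979 = 5.747
Arc 4: start y=0.000, vy=5.747 → t=1.172, apex=1.683, x_land=139.403, impact vy=-5.747
  bounce: vy ← 0.64·5.747 = 3.678
Arc 5: start y=0.000, vy=3.678 → t=0.750, apex=0.689, x_land=149.728, impact vy=-3.678
  bounce: vy ← 0.64·3.678 = 2.354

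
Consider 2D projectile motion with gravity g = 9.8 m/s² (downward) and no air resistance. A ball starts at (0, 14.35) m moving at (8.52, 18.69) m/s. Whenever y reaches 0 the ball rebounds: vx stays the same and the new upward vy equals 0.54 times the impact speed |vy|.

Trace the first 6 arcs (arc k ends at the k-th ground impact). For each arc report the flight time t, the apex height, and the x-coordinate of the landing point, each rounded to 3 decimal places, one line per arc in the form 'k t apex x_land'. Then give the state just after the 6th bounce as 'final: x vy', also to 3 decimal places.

1 4.470 32.172 38.080
2 2.767 9.381 61.658
3 1.494 2.736 74.390
4 0.807 0.798 81.266
5 0.436 0.233 84.978
6 0.235 0.068 86.983
final: 86.983 0.623

Arc 1: start y=14.350, vy=18.690 → t=4.470, apex=32.172, x_land=38.080, impact vy=-25.111
  bounce: vy ← 0.54·25.111 = 13.560
Arc 2: start y=0.000, vy=13.560 → t=2.767, apex=9.381, x_land=61.658, impact vy=-13.560
  bounce: vy ← 0.54·13.560 = 7.322
Arc 3: start y=0.000, vy=7.322 → t=1.494, apex=2.736, x_land=74.390, impact vy=-7.322
  bounce: vy ← 0.54·7.322 = 3.954
Arc 4: start y=0.000, vy=3.954 → t=0.807, apex=0.798, x_land=81.266, impact vy=-3.954
  bounce: vy ← 0.54·3.954 = 2.135
Arc 5: start y=0.000, vy=2.135 → t=0.436, apex=0.233, x_land=84.978, impact vy=-2.135
  bounce: vy ← 0.54·2.135 = 1.153
Arc 6: start y=0.000, vy=1.153 → t=0.235, apex=0.068, x_land=86.983, impact vy=-1.153
  bounce: vy ← 0.54·1.153 = 0.623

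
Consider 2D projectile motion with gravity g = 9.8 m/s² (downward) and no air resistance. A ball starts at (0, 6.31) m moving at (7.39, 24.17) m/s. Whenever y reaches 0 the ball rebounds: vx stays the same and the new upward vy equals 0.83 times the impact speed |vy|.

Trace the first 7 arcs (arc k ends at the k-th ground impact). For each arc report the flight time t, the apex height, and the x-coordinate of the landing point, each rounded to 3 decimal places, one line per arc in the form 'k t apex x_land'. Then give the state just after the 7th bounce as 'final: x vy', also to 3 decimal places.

Arc 1: start y=6.310, vy=24.170 → t=5.181, apex=36.116, x_land=38.289, impact vy=-26.606
  bounce: vy ← 0.83·26.606 = 22.083
Arc 2: start y=0.000, vy=22.083 → t=4.507, apex=24.880, x_land=71.593, impact vy=-22.083
  bounce: vy ← 0.83·22.083 = 18.329
Arc 3: start y=0.000, vy=18.329 → t=3.741, apex=17.140, x_land=99.236, impact vy=-18.329
  bounce: vy ← 0.83·18.329 = 15.213
Arc 4: start y=0.000, vy=15.213 → t=3.105, apex=11.808, x_land=122.180, impact vy=-15.213
  bounce: vy ← 0.83·15.213 = 12.627
Arc 5: start y=0.000, vy=12.627 → t=2.577, apex=8.134, x_land=141.223, impact vy=-12.627
  bounce: vy ← 0.83·12.627 = 10.480
Arc 6: start y=0.000, vy=10.480 → t=2.139, apex=5.604, x_land=157.028, impact vy=-10.480
  bounce: vy ← 0.83·10.480 = 8.698
Arc 7: start y=0.000, vy=8.698 → t=1.775, apex=3.860, x_land=170.147, impact vy=-8.698
  bounce: vy ← 0.83·8.698 = 7.220

1 5.181 36.116 38.289
2 4.507 24.880 71.593
3 3.741 17.140 99.236
4 3.105 11.808 122.180
5 2.577 8.134 141.223
6 2.139 5.604 157.028
7 1.775 3.860 170.147
final: 170.147 7.220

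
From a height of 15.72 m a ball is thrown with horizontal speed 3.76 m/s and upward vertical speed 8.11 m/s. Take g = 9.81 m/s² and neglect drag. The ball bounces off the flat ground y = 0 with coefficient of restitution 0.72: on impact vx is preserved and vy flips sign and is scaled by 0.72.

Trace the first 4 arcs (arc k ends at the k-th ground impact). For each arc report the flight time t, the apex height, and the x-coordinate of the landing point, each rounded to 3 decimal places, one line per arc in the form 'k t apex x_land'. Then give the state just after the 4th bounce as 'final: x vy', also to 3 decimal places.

1 2.799 19.072 10.523
2 2.840 9.887 21.199
3 2.044 5.125 28.886
4 1.472 2.657 34.421
final: 34.421 5.199

Arc 1: start y=15.720, vy=8.110 → t=2.799, apex=19.072, x_land=10.523, impact vy=-19.344
  bounce: vy ← 0.72·19.344 = 13.928
Arc 2: start y=0.000, vy=13.928 → t=2.840, apex=9.887, x_land=21.199, impact vy=-13.928
  bounce: vy ← 0.72·13.928 = 10.028
Arc 3: start y=0.000, vy=10.028 → t=2.044, apex=5.125, x_land=28.886, impact vy=-10.028
  bounce: vy ← 0.72·10.028 = 7.220
Arc 4: start y=0.000, vy=7.220 → t=1.472, apex=2.657, x_land=34.421, impact vy=-7.220
  bounce: vy ← 0.72·7.220 = 5.199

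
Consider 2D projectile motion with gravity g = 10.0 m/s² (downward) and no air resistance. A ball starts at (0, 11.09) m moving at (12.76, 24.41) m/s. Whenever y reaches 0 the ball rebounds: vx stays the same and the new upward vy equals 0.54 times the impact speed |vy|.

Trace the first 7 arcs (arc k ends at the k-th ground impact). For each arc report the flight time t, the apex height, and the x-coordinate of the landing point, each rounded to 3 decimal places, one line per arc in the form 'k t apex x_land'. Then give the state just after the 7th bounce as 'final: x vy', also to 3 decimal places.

1 5.300 40.882 67.634
2 3.088 11.921 107.039
3 1.668 3.476 128.318
4 0.901 1.014 139.809
5 0.486 0.296 146.014
6 0.263 0.086 149.365
7 0.142 0.025 151.174
final: 151.174 0.383

Arc 1: start y=11.090, vy=24.410 → t=5.300, apex=40.882, x_land=67.634, impact vy=-28.595
  bounce: vy ← 0.54·28.595 = 15.441
Arc 2: start y=0.000, vy=15.441 → t=3.088, apex=11.921, x_land=107.039, impact vy=-15.441
  bounce: vy ← 0.54·15.441 = 8.338
Arc 3: start y=0.000, vy=8.338 → t=1.668, apex=3.476, x_land=128.318, impact vy=-8.338
  bounce: vy ← 0.54·8.338 = 4.503
Arc 4: start y=0.000, vy=4.503 → t=0.901, apex=1.014, x_land=139.809, impact vy=-4.503
  bounce: vy ← 0.54·4.503 = 2.431
Arc 5: start y=0.000, vy=2.431 → t=0.486, apex=0.296, x_land=146.014, impact vy=-2.431
  bounce: vy ← 0.54·2.431 = 1.313
Arc 6: start y=0.000, vy=1.313 → t=0.263, apex=0.086, x_land=149.365, impact vy=-1.313
  bounce: vy ← 0.54·1.313 = 0.709
Arc 7: start y=0.000, vy=0.709 → t=0.142, apex=0.025, x_land=151.174, impact vy=-0.709
  bounce: vy ← 0.54·0.709 = 0.383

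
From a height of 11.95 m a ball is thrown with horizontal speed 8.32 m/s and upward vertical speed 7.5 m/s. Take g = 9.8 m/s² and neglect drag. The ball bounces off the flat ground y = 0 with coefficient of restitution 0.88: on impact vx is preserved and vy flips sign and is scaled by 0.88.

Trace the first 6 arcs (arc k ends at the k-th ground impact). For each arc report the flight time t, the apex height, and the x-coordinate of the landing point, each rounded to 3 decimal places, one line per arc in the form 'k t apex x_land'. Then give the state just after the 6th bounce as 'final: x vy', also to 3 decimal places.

Arc 1: start y=11.950, vy=7.500 → t=2.504, apex=14.820, x_land=20.837, impact vy=-17.043
  bounce: vy ← 0.88·17.043 = 14.998
Arc 2: start y=0.000, vy=14.998 → t=3.061, apex=11.477, x_land=46.303, impact vy=-14.998
  bounce: vy ← 0.88·14.998 = 13.198
Arc 3: start y=0.000, vy=13.198 → t=2.694, apex=8.887, x_land=68.713, impact vy=-13.198
  bounce: vy ← 0.88·13.198 = 11.614
Arc 4: start y=0.000, vy=11.614 → t=2.370, apex=6.882, x_land=88.434, impact vy=-11.614
  bounce: vy ← 0.88·11.614 = 10.221
Arc 5: start y=0.000, vy=10.221 → t=2.086, apex=5.330, x_land=105.788, impact vy=-10.221
  bounce: vy ← 0.88·10.221 = 8.994
Arc 6: start y=0.000, vy=8.994 → t=1.836, apex=4.127, x_land=121.060, impact vy=-8.994
  bounce: vy ← 0.88·8.994 = 7.915

1 2.504 14.820 20.837
2 3.061 11.477 46.303
3 2.694 8.887 68.713
4 2.370 6.882 88.434
5 2.086 5.330 105.788
6 1.836 4.127 121.060
final: 121.060 7.915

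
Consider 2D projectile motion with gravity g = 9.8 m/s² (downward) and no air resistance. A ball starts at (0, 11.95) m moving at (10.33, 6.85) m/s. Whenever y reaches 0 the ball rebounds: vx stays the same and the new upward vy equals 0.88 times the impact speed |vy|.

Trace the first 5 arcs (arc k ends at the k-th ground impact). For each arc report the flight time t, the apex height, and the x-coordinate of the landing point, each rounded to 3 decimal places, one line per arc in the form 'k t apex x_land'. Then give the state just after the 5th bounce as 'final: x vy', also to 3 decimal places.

Arc 1: start y=11.950, vy=6.850 → t=2.410, apex=14.344, x_land=24.895, impact vy=-16.767
  bounce: vy ← 0.88·16.767 = 14.755
Arc 2: start y=0.000, vy=14.755 → t=3.011, apex=11.108, x_land=56.001, impact vy=-14.755
  bounce: vy ← 0.88·14.755 = 12.985
Arc 3: start y=0.000, vy=12.985 → t=2.650, apex=8.602, x_land=83.375, impact vy=-12.985
  bounce: vy ← 0.88·12.985 = 11.426
Arc 4: start y=0.000, vy=11.426 → t=2.332, apex=6.661, x_land=107.463, impact vy=-11.426
  bounce: vy ← 0.88·11.426 = 10.055
Arc 5: start y=0.000, vy=10.055 → t=2.052, apex=5.159, x_land=128.662, impact vy=-10.055
  bounce: vy ← 0.88·10.055 = 8.849

1 2.410 14.344 24.895
2 3.011 11.108 56.001
3 2.650 8.602 83.375
4 2.332 6.661 107.463
5 2.052 5.159 128.662
final: 128.662 8.849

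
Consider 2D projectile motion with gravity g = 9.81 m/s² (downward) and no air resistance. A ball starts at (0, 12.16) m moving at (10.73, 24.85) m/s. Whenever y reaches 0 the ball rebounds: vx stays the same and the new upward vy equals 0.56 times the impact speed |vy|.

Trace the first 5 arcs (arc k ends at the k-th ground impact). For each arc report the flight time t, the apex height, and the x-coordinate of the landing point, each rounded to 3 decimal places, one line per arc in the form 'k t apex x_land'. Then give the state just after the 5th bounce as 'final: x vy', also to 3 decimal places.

Arc 1: start y=12.160, vy=24.850 → t=5.516, apex=43.634, x_land=59.184, impact vy=-29.259
  bounce: vy ← 0.56·29.259 = 16.385
Arc 2: start y=0.000, vy=16.385 → t=3.341, apex=13.684, x_land=95.027, impact vy=-16.385
  bounce: vy ← 0.56·16.385 = 9.176
Arc 3: start y=0.000, vy=9.176 → t=1.871, apex=4.291, x_land=115.100, impact vy=-9.176
  bounce: vy ← 0.56·9.176 = 5.138
Arc 4: start y=0.000, vy=5.138 → t=1.048, apex=1.346, x_land=126.340, impact vy=-5.138
  bounce: vy ← 0.56·5.138 = 2.877
Arc 5: start y=0.000, vy=2.877 → t=0.587, apex=0.422, x_land=132.635, impact vy=-2.877
  bounce: vy ← 0.56·2.877 = 1.611

1 5.516 43.634 59.184
2 3.341 13.684 95.027
3 1.871 4.291 115.100
4 1.048 1.346 126.340
5 0.587 0.422 132.635
final: 132.635 1.611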